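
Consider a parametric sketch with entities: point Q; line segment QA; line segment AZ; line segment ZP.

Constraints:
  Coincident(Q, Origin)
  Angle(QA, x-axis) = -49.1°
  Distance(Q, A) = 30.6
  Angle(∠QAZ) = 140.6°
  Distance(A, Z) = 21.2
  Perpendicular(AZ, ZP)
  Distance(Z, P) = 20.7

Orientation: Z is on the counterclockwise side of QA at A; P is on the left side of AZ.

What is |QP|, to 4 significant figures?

44.86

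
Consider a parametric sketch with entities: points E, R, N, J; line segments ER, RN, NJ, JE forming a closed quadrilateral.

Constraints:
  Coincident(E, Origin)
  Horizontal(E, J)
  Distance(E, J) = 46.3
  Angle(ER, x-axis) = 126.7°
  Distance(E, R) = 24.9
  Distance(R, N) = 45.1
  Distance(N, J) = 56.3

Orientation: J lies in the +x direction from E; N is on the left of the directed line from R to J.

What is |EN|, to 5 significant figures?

53.031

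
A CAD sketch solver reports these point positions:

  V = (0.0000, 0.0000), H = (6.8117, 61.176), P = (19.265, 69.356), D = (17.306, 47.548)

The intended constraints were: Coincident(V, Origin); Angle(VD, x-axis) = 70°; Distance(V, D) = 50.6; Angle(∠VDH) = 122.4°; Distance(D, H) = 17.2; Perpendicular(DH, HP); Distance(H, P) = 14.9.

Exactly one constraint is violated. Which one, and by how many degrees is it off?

Perpendicular(DH, HP) — off by 4.30°.

V = (0.00, 0.00) ✓; VD at 70.00° ✓; |VD| = 50.60 ✓; ∠VDH = 122.4° ✓; |DH| = 17.20 ✓; ∠(DH, HP) = 94.30° ✗; |HP| = 14.90 ✓.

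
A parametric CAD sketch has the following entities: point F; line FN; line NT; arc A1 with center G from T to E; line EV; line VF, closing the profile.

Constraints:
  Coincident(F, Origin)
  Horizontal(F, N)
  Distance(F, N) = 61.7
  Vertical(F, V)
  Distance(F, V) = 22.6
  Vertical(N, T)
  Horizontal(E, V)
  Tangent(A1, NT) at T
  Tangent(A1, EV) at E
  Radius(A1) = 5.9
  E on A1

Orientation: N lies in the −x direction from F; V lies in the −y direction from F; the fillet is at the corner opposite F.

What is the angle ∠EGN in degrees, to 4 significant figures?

160.5°

The virtual corner opposite F is at (-61.70, -22.60). Since A1 is tangent to NT there, GT ⟂ NT and tangency of A1 to EV means the radius GE is perpendicular to EV, with radius 5.9, so the center G sits 5.9 in from both sides at G = (-55.80, -16.70). That places the tangent points at T = (-61.70, -16.70) on NT and E = (-55.80, -22.60) on EV. Then cos ∠EGN = GE·GN / (|GE||GN|), giving 160.5°.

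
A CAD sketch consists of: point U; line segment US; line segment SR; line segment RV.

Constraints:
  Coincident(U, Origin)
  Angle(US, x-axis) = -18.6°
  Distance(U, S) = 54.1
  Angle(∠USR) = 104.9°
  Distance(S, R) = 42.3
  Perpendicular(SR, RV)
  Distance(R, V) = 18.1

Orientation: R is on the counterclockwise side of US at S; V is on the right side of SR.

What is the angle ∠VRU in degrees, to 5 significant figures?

132.93°

U is at the origin; US runs at -18.6° with length 54.1, so S = 54.1·(cos -18.6°, sin -18.6°) = (51.274, -17.256). ∠USR = 104.9°, so SR runs at -18.6° + (180° − 104.9°) = 56.500° from the x-axis; with |SR| = 42.3, R = S + 42.3·(cos 56.500°, sin 56.500°) = (74.621, 18.018). SR ⟂ RV; with |RV| = 18.1 on the right of SR, V = R + 18.1·(0.83389, -0.55194) = (89.715, 8.0276). Then cos ∠VRU = RV·RU / (|RV||RU|), giving 132.93°.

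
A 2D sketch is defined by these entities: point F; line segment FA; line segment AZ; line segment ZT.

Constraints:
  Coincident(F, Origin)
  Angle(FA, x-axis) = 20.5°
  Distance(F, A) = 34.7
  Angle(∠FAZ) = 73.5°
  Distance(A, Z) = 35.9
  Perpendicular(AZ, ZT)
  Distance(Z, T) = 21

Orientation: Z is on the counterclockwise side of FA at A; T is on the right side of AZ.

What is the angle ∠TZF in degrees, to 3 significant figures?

142°

F is at the origin; FA runs at 20.5° with length 34.7, so A = 34.7·(cos 20.5°, sin 20.5°) = (32.5, 12.2). ∠FAZ = 73.5°, so AZ runs at 20.5° + (180° − 73.5°) = 127° from the x-axis; with |AZ| = 35.9, Z = A + 35.9·(cos 127°, sin 127°) = (10.9, 40.8). AZ ⟂ ZT; with |ZT| = 21.0 on the right of AZ, T = Z + 21.0·(0.799, 0.602) = (27.7, 53.5). Then cos ∠TZF = ZT·ZF / (|ZT||ZF|), giving 142°.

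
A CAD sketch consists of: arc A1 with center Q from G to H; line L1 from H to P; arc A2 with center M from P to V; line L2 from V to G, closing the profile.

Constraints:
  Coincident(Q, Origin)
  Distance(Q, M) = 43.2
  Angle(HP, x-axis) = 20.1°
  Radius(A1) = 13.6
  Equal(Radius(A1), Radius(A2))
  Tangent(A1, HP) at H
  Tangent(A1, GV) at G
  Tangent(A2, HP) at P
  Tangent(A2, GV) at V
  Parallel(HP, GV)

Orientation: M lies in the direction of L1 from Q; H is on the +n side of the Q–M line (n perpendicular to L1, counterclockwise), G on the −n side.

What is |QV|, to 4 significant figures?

45.29

The slot axis is L1's direction at 20.1°, so u = (cos 20.1°, sin 20.1°) = (0.9391, 0.3437) and n = (−sin 20.1°, cos 20.1°) = (-0.3437, 0.9391). Q is at the origin and M lies 43.2 along u from Q, so M = 43.2·u = (40.57, 14.85). Tangency of A1 to both parallel lines with radius 13.6 puts H and G at Q ± 13.6·n: H = (-4.674, 12.77), G = (4.674, -12.77). Equal radii place P and V the same way about M: P = M + 13.6·n = (35.90, 27.62), V = M − 13.6·n = (45.24, 2.074). Then |QV| = |V − Q| = 45.29.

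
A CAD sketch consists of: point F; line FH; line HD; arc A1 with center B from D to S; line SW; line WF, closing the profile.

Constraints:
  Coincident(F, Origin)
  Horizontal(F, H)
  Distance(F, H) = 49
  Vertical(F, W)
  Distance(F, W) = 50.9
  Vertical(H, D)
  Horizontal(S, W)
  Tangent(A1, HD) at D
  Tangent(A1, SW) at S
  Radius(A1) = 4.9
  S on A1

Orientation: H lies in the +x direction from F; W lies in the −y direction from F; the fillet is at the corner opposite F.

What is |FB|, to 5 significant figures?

63.724

F is at the origin; F and H share the same y with |FH| = 49.0 and H on the +x side, so H = (49.000, 0.0000). F and W share the same x with |FW| = 50.9 and W on the −y side, so W = (0.0000, -50.900). The virtual corner opposite F is at (49.000, -50.900). A1 meets HD tangentially, so BD is at right angles to HD and A1 meets SW tangentially, so BS is at right angles to SW, with radius 4.9, so the center B sits 4.9 in from both sides at B = (44.100, -46.000). Then |FB| = |B − F| = 63.724.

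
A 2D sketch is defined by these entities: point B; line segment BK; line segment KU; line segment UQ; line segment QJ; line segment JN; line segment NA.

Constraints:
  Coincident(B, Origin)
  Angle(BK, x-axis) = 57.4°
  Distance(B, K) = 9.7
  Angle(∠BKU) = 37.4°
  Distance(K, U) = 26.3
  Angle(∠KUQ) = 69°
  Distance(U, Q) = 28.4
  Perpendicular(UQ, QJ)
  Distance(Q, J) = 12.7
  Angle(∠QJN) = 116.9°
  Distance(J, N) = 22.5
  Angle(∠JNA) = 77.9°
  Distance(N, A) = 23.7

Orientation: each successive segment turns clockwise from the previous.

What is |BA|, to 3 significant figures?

18.2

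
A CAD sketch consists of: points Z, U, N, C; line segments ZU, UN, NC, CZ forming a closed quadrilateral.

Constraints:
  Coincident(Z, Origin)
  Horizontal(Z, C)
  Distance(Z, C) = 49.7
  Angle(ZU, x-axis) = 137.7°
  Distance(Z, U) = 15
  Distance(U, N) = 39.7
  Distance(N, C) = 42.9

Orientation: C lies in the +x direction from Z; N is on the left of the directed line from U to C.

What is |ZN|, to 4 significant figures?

39.06

Checks: |UN| = 39.70 ✓; |NC| = 42.90 ✓.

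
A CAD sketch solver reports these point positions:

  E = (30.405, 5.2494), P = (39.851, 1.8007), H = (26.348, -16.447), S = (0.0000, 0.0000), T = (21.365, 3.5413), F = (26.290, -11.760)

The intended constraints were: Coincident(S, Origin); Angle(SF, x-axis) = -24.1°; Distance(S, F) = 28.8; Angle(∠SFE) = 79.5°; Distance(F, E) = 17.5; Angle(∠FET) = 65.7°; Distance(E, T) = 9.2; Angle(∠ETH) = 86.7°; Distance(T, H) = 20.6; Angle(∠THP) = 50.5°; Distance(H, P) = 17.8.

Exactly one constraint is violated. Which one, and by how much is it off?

Distance(H, P) = 17.8 — off by 4.90.

S = (0.00, 0.00) ✓; SF at -24.10° ✓; |SF| = 28.80 ✓; ∠SFE = 79.50° ✓; |FE| = 17.50 ✓; ∠FET = 65.70° ✓; |ET| = 9.200 ✓; ∠ETH = 86.70° ✓; |TH| = 20.60 ✓; ∠THP = 50.50° ✓; |HP| = 22.70 ✗.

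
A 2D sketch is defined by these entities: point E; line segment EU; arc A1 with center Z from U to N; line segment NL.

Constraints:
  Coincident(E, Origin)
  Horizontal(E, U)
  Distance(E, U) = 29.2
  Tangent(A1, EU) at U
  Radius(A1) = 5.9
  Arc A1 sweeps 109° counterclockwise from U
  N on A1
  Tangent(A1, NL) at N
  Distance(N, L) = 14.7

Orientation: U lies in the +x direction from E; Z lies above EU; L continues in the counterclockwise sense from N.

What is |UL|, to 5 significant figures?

21.734

E is at the origin; EU is horizontal with |EU| = 29.2 and U on the +x side, so U = (29.200, 0.0000). Tangency of A1 to EU means the radius ZU is perpendicular to EU, so Z = U + (0, 5.9) = (29.200, 5.9000). On A1, U sits at bearing -90° from Z; a 109° counterclockwise sweep puts N at bearing 19°, so N = Z + 5.9·(cos 19°, sin 19°) = (34.779, 7.8209). Since A1 is tangent to NL there, ZN ⟂ NL, so NL runs along (−sin 19°, cos 19°); with |NL| = 14.7, L = (29.993, 21.720). Then |UL| = |L − U| = 21.734.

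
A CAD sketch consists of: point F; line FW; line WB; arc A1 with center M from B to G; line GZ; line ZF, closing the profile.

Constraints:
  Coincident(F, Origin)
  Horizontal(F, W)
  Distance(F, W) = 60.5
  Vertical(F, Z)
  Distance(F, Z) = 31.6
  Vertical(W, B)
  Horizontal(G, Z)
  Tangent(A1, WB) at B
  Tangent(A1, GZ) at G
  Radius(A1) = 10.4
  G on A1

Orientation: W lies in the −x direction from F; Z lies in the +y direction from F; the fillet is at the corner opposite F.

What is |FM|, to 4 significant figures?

54.40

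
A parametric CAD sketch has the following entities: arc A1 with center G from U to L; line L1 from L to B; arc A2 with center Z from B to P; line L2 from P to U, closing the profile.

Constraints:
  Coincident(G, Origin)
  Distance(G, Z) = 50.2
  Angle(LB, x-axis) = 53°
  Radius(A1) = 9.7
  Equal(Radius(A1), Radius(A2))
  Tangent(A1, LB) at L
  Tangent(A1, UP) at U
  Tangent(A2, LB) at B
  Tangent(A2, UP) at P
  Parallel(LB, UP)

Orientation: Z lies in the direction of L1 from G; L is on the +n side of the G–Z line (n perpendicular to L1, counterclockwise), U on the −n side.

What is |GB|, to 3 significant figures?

51.1

Tangency of A1 to both parallel lines with radius 9.7 puts L and U at G ± 9.7·n: L = (-7.75, 5.84), U = (7.75, -5.84). Equal radii place B and P the same way about Z: B = Z + 9.7·n = (22.5, 45.9), P = Z − 9.7·n = (38.0, 34.3). Then |GB| = |B − G| = 51.1.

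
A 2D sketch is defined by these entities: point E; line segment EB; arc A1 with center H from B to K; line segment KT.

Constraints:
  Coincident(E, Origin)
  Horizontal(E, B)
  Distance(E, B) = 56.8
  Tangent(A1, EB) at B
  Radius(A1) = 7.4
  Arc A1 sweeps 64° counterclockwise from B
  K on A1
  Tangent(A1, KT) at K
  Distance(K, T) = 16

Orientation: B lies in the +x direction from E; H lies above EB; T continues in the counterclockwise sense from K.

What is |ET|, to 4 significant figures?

72.86

E is at the origin; E and B share the same y with |EB| = 56.8 and B on the +x side, so B = (56.80, 0.000). Tangency of A1 to EB means the radius HB is perpendicular to EB, so H = B + (0, 7.4) = (56.80, 7.400). On A1, B sits at bearing -90° from H; a 64° counterclockwise sweep puts K at bearing -26°, so K = H + 7.4·(cos -26°, sin -26°) = (63.45, 4.156). Tangency of A1 to KT means the radius HK is perpendicular to KT, so KT runs along (−sin -26°, cos -26°); with |KT| = 16.0, T = (70.47, 18.54). Then |ET| = |T − E| = 72.86.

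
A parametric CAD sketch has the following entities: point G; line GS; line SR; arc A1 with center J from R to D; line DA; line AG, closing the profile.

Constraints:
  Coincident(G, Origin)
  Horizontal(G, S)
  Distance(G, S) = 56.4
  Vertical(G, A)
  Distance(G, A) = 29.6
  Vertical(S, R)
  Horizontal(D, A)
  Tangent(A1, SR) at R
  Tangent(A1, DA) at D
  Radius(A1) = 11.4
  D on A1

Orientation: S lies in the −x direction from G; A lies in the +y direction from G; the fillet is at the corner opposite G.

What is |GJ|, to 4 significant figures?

48.54

G is at the origin; G and S share the same y with |GS| = 56.4 and S on the −x side, so S = (-56.40, 0.000). G and A share the same x with |GA| = 29.6 and A on the +y side, so A = (0.000, 29.60). The virtual corner opposite G is at (-56.40, 29.60). A1 meets SR tangentially, so JR is at right angles to SR and since A1 is tangent to DA there, JD ⟂ DA, with radius 11.4, so the center J sits 11.4 in from both sides at J = (-45.00, 18.20). Then |GJ| = |J − G| = 48.54.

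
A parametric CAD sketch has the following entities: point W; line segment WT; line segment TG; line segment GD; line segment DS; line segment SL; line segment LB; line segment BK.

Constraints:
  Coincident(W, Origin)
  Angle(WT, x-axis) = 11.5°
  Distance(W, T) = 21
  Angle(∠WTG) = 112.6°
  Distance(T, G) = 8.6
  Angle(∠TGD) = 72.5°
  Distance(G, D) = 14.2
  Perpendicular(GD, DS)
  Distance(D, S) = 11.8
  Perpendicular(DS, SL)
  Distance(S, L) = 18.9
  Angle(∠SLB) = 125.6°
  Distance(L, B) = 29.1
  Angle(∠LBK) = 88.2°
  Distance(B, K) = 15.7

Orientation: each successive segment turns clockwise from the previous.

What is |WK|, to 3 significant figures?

44.4

W is at the origin; WT runs at 11.5° with length 21.0, so T = (20.6, 4.19). ∠WTG = 112.6° gives TG at -55.9° from the x-axis; with |TG| = 8.6, G = (25.4, -2.93). ∠TGD = 72.5° gives GD at -163° from the x-axis; with |GD| = 14.2, D = (11.8, -6.99). GD ⟂ DS, so DS runs at 107°; with |DS| = 11.8, S = (8.42, 4.32). DS is perpendicular to SL, so SL runs at 16.6°; with |SL| = 18.9, L = (26.5, 9.72). ∠SLB = 125.6° gives LB at -37.8° from the x-axis; with |LB| = 29.1, B = (49.5, -8.12). ∠LBK = 88.2° gives BK at -130° from the x-axis; with |BK| = 15.7, K = (39.5, -20.2). Then |WK| = |K − W| = 44.4.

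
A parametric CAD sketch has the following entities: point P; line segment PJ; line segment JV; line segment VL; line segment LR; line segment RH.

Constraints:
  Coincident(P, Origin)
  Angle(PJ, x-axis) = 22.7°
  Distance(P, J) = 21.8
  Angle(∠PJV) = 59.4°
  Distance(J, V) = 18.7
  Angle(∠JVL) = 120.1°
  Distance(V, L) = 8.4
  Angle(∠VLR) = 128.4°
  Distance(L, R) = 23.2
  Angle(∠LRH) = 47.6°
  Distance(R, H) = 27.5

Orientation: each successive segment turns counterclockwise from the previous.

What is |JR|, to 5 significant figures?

32.251

P is at the origin; PJ runs at 22.7° with length 21.8, so J = (20.111, 8.4128). ∠PJV = 59.4° gives JV at 143.30° from the x-axis; with |JV| = 18.7, V = (5.1181, 19.588). ∠JVL = 120.1° gives VL at -156.80° from the x-axis; with |VL| = 8.4, L = (-2.6026, 16.279). ∠VLR = 128.4° gives LR at -105.20° from the x-axis; with |LR| = 23.2, R = (-8.6854, -6.1092). Then |JR| = |R − J| = 32.251.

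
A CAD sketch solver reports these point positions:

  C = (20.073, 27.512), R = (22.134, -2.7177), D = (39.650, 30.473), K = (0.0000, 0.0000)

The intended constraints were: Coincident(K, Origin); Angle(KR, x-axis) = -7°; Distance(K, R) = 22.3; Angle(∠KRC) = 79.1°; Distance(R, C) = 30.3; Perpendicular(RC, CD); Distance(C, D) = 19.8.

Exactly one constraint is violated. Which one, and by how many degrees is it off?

Perpendicular(RC, CD) — off by 4.70°.

K = (0.00, 0.00) ✓; KR at -7.000° ✓; |KR| = 22.30 ✓; ∠KRC = 79.10° ✓; |RC| = 30.30 ✓; ∠(RC, CD) = 85.30° ✗; |CD| = 19.80 ✓.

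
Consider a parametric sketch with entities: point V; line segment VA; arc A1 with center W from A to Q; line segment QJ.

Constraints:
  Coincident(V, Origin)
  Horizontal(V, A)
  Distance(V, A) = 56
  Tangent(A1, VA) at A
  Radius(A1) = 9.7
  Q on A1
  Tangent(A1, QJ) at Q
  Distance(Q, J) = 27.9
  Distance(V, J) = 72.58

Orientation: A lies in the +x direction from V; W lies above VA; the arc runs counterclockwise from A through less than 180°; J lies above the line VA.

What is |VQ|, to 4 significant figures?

66.53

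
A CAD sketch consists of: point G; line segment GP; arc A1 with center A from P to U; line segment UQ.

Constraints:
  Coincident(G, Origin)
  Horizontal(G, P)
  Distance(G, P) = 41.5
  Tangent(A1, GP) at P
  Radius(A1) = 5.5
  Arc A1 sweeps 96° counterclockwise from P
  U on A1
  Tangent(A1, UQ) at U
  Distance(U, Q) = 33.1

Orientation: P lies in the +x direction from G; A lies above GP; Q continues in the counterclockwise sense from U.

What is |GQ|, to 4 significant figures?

58.43

On A1, P sits at bearing -90° from A; a 96° counterclockwise sweep puts U at bearing 6°, so U = A + 5.5·(cos 6°, sin 6°) = (46.97, 6.075). Tangency of A1 to UQ means the radius AU is perpendicular to UQ, so UQ runs along (−sin 6°, cos 6°); with |UQ| = 33.1, Q = (43.51, 38.99). Then |GQ| = |Q − G| = 58.43.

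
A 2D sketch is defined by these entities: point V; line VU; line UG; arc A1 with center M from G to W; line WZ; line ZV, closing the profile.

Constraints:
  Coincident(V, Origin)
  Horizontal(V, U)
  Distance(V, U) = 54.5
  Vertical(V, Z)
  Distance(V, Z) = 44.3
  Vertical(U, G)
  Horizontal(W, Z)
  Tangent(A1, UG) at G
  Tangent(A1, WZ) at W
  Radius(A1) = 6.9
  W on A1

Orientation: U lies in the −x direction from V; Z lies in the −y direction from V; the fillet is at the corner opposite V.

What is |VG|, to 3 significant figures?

66.1

The virtual corner opposite V is at (-54.5, -44.3). Since A1 is tangent to UG there, MG ⟂ UG and A1 meets WZ tangentially, so MW is at right angles to WZ, with radius 6.9, so the center M sits 6.9 in from both sides at M = (-47.6, -37.4). That places the tangent points at G = (-54.5, -37.4) on UG and W = (-47.6, -44.3) on WZ. Then |VG| = |G − V| = 66.1.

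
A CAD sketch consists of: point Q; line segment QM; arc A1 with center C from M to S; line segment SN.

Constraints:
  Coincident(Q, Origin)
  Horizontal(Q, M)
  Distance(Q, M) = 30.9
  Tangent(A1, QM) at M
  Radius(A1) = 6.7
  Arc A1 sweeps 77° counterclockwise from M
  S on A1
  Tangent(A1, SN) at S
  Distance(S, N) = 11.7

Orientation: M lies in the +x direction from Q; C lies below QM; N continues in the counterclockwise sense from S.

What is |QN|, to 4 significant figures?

27.35

Q is at the origin; Q and M share the same y with |QM| = 30.9 and M on the +x side, so M = (30.90, 0.000). Since A1 is tangent to QM there, CM ⟂ QM, so C = M + (0, -6.7) = (30.90, -6.700). On A1, M sits at bearing 90° from C; a 77° counterclockwise sweep puts S at bearing 167°, so S = C + 6.7·(cos 167°, sin 167°) = (24.37, -5.193). Since A1 is tangent to SN there, CS ⟂ SN, so SN runs along (−sin 167°, cos 167°); with |SN| = 11.7, N = (21.74, -16.59). Then |QN| = |N − Q| = 27.35.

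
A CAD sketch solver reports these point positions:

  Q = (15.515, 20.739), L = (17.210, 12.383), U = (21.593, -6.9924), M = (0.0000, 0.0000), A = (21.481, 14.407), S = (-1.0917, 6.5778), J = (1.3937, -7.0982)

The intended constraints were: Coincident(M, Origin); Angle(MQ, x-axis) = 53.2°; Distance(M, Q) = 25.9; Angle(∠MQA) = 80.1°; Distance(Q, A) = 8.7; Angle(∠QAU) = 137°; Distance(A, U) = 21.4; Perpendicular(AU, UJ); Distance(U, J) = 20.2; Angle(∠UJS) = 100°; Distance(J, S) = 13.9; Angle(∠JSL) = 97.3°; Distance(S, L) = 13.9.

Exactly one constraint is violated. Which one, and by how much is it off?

Distance(S, L) = 13.9 — off by 5.30.

M = (0.00, 0.00) ✓; MQ at 53.20° ✓; |MQ| = 25.90 ✓; ∠MQA = 80.10° ✓; |QA| = 8.700 ✓; ∠QAU = 137.0° ✓; |AU| = 21.40 ✓; ∠(AU, UJ) = 90.00° ✓; |UJ| = 20.20 ✓; ∠UJS = 100.0° ✓; |JS| = 13.90 ✓; ∠JSL = 97.30° ✓; |SL| = 19.20 ✗.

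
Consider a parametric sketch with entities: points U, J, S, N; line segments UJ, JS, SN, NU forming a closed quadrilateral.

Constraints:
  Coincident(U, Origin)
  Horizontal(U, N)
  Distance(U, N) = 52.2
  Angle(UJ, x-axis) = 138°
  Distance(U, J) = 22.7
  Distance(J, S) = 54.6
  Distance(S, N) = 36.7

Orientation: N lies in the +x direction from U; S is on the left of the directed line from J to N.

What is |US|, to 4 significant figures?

47.65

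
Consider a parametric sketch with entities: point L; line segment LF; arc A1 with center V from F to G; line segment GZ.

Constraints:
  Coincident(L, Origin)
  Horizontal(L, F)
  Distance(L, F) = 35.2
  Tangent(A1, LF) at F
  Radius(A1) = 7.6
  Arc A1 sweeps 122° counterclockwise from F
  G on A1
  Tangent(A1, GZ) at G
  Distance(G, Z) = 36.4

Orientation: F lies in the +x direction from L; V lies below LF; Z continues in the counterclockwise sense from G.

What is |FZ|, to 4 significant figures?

44.39

L is at the origin; LF is horizontal with |LF| = 35.2 and F on the +x side, so F = (35.20, 0.000). A1 meets LF tangentially, so VF is at right angles to LF, so V = F + (0, -7.6) = (35.20, -7.600). On A1, F sits at bearing 90° from V; a 122° counterclockwise sweep puts G at bearing 212°, so G = V + 7.6·(cos 212°, sin 212°) = (28.75, -11.63). The tangent condition forces VG to be normal to GZ, so GZ runs along (−sin 212°, cos 212°); with |GZ| = 36.4, Z = (48.04, -42.50). Then |FZ| = |Z − F| = 44.39.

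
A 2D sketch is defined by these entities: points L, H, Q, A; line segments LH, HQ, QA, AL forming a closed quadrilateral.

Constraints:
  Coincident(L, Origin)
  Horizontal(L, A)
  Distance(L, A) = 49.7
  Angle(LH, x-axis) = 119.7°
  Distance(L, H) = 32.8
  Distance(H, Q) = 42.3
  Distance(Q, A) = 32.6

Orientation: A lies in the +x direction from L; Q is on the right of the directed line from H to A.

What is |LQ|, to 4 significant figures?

17.40

L is at the origin; L and A share the same y with |LA| = 49.7 and A in +x, so A = (49.7, 0). LH runs at 119.7° with |LH| = 32.8, so H = (-16.25, 28.49). Q is determined by |HQ| = 42.3 and |QA| = 32.6 together: it lies at the intersection of circle(H, 42.3) and circle(A, 32.6). With |HA| = 71.84, the foot of the radical line on HA is 40.98 from H and the perpendicular offset is √(42.3² − 40.98²) = 10.49. Taking the right-of-HA solution: Q = (17.20, 2.606).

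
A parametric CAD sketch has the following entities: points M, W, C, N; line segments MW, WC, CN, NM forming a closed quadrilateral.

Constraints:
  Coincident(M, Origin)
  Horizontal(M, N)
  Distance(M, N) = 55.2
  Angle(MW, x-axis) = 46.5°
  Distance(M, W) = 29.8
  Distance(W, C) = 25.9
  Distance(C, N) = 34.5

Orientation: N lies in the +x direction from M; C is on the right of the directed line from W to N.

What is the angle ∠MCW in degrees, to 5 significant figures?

77.459°

M is at the origin; MN is horizontal with |MN| = 55.2 and N in +x, so N = (55.2, 0). MW runs at 46.5° with |MW| = 29.8, so W = (20.513, 21.616). C is determined by |WC| = 25.9 and |CN| = 34.5 together: it lies at the intersection of circle(W, 25.9) and circle(N, 34.5). With |WN| = 40.871, the foot of the radical line on WN is 14.081 from W and the perpendicular offset is √(25.9² − 14.081²) = 21.738. Taking the right-of-WN solution: C = (20.966, -4.2799).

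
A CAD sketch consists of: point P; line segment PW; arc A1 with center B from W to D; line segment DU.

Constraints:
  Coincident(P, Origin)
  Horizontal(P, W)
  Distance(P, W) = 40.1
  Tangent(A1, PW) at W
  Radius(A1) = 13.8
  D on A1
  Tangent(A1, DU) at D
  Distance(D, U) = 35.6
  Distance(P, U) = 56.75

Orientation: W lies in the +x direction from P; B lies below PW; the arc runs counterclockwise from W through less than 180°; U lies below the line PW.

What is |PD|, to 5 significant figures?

29.882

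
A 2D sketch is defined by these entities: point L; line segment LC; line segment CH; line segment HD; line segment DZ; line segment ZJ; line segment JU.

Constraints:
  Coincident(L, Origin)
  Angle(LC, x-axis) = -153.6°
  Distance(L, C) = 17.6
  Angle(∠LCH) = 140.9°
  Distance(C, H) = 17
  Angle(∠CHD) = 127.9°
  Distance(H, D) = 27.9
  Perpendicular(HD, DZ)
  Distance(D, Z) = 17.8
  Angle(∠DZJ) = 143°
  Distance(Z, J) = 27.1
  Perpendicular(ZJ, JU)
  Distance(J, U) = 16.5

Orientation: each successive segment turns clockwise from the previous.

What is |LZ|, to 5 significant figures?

40.207

L is at the origin; LC runs at -153.6° with length 17.6, so C = (-15.765, -7.8256). ∠LCH = 140.9° gives CH at 167.30° from the x-axis; with |CH| = 17.0, H = (-32.349, -4.0882). ∠CHD = 127.9° gives HD at 115.20° from the x-axis; with |HD| = 27.9, D = (-44.228, 21.156). HD is perpendicular to DZ, so DZ runs at 25.200°; with |DZ| = 17.8, Z = (-28.122, 28.735). Then |LZ| = |Z − L| = 40.207.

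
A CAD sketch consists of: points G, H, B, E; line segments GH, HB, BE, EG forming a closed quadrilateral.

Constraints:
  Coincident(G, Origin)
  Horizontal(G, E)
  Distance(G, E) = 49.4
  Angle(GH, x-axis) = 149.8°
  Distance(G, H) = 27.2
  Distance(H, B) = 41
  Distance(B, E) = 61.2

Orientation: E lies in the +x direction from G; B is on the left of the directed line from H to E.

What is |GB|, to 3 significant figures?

43.0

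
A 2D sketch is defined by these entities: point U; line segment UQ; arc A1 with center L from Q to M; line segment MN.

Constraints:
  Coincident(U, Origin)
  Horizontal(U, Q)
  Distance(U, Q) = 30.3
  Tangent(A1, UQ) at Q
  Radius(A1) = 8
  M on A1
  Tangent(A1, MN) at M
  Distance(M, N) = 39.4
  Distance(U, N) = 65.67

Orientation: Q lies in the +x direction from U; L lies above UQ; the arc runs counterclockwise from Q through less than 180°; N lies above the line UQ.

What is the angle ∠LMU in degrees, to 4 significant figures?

25.16°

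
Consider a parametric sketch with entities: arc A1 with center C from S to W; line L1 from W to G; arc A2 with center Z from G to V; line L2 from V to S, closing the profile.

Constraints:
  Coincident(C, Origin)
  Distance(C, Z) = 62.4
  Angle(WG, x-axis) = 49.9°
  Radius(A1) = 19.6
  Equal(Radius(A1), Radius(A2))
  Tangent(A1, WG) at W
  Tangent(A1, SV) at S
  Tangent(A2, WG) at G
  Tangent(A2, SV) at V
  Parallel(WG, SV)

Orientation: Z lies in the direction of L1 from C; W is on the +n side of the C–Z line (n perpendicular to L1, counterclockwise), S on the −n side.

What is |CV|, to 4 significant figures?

65.41

The slot axis is L1's direction at 49.9°, so u = (cos 49.9°, sin 49.9°) = (0.6441, 0.7649) and n = (−sin 49.9°, cos 49.9°) = (-0.7649, 0.6441). C is at the origin and Z lies 62.4 along u from C, so Z = 62.4·u = (40.19, 47.73). Tangency of A1 to both parallel lines with radius 19.6 puts W and S at C ± 19.6·n: W = (-14.99, 12.62), S = (14.99, -12.62). Equal radii place G and V the same way about Z: G = Z + 19.6·n = (25.20, 60.36), V = Z − 19.6·n = (55.19, 35.11). Then |CV| = |V − C| = 65.41.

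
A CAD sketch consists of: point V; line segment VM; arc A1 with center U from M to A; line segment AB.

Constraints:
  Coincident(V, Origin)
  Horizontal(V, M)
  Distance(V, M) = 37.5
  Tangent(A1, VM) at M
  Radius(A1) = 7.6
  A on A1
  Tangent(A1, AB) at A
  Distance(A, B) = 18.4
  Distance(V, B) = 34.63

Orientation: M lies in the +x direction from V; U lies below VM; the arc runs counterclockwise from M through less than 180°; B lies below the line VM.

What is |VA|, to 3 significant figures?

30.7

Checks: ∠(UM, MV) = 90.00° ✓; |UM| = 7.600 ✓; |UA| = 7.600 ✓; ∠(UA, AB) = 90.00° ✓; |AB| = 18.40 ✓; |VB| = 34.63 ✓.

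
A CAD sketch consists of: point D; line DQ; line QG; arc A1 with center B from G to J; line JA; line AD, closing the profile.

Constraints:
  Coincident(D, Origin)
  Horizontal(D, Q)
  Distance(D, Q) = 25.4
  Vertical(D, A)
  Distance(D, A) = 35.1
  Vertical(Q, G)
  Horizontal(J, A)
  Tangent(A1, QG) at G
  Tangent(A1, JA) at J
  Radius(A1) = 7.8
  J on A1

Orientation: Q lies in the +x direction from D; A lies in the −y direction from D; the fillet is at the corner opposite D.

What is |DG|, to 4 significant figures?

37.29

The virtual corner opposite D is at (25.40, -35.10). Since A1 is tangent to QG there, BG ⟂ QG and A1 meets JA tangentially, so BJ is at right angles to JA, with radius 7.8, so the center B sits 7.8 in from both sides at B = (17.60, -27.30). That places the tangent points at G = (25.40, -27.30) on QG and J = (17.60, -35.10) on JA. Then |DG| = |G − D| = 37.29.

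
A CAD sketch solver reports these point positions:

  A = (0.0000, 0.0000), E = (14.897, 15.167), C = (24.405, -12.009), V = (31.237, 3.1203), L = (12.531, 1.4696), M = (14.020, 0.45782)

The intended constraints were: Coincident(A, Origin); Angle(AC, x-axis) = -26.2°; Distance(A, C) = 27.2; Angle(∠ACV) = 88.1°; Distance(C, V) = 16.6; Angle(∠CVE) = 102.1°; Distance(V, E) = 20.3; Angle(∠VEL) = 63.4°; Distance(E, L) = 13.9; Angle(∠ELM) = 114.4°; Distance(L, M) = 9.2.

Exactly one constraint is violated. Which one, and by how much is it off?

Distance(L, M) = 9.2 — off by 7.40.

A = (0.00, 0.00) ✓; AC at -26.20° ✓; |AC| = 27.20 ✓; ∠ACV = 88.10° ✓; |CV| = 16.60 ✓; ∠CVE = 102.1° ✓; |VE| = 20.30 ✓; ∠VEL = 63.40° ✓; |EL| = 13.90 ✓; ∠ELM = 114.4° ✓; |LM| = 1.800 ✗.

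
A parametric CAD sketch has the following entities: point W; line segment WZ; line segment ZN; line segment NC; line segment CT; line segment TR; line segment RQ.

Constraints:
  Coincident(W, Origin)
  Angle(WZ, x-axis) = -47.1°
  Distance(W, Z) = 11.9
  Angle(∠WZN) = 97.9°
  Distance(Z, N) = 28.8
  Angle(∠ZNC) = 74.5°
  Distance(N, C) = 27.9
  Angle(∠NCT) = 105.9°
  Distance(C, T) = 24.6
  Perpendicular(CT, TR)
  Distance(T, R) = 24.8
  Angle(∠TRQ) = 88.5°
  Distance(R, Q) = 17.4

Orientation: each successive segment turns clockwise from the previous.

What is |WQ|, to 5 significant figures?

18.112

W is at the origin; WZ runs at -47.1° with length 11.9, so Z = (8.1006, -8.7173). ∠WZN = 97.9° gives ZN at -129.20° from the x-axis; with |ZN| = 28.8, N = (-10.102, -31.036). ∠ZNC = 74.5° gives NC at 125.30° from the x-axis; with |NC| = 27.9, C = (-26.224, -8.2654). ∠NCT = 105.9° gives CT at 51.200° from the x-axis; with |CT| = 24.6, T = (-10.810, 10.906). CT ⟂ TR, so TR runs at -38.800°; with |TR| = 24.8, R = (8.5179, -4.6335). ∠TRQ = 88.5° gives RQ at -130.30° from the x-axis; with |RQ| = 17.4, Q = (-2.7362, -17.904). Then |WQ| = |Q − W| = 18.112.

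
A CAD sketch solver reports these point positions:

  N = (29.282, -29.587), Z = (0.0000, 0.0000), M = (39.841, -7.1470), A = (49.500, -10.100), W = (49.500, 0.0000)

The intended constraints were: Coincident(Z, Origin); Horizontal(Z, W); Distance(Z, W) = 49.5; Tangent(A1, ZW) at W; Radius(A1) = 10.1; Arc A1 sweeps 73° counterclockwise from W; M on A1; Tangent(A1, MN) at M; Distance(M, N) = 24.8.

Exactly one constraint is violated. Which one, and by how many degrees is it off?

Tangent(A1, MN) at M — off by 8.20°.

Z = (0.00, 0.00) ✓; Z.y = 0.00, W.y = 0.00 ✓; |ZW| = 49.50 ✓; ∠(AW, WZ) = 90.00° ✓; |AW| = 10.10 ✓; bearing(A→M) − bearing(A→W) = 73.00° ✓; |AM| = 10.10 ✓; ∠(AM, MN) = 98.20° ✗; |MN| = 24.80 ✓.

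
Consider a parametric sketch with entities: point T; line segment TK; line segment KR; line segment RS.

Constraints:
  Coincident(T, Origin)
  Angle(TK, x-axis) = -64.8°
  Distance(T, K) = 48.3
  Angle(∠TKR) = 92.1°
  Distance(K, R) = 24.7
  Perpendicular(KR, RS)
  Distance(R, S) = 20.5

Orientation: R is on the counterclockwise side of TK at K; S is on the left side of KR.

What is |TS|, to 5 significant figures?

38.363

∠TKR = 92.1°, so KR runs at -64.8° + (180° − 92.1°) = 23.100° from the x-axis; with |KR| = 24.7, R = K + 24.7·(cos 23.100°, sin 23.100°) = (43.285, -34.012). The perpendicularity gives RS at right angles to KR; with |RS| = 20.5 on the left of KR, S = R + 20.5·(-0.39234, 0.91982) = (35.242, -15.156). Then |TS| = |S − T| = 38.363.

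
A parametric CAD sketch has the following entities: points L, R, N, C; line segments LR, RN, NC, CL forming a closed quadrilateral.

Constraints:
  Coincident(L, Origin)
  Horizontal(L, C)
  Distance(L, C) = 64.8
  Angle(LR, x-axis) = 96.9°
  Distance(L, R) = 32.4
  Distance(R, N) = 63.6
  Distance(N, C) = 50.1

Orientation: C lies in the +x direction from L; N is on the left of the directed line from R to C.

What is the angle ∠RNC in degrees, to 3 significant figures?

82.8°

Checks: |RN| = 63.60 ✓; |NC| = 50.10 ✓.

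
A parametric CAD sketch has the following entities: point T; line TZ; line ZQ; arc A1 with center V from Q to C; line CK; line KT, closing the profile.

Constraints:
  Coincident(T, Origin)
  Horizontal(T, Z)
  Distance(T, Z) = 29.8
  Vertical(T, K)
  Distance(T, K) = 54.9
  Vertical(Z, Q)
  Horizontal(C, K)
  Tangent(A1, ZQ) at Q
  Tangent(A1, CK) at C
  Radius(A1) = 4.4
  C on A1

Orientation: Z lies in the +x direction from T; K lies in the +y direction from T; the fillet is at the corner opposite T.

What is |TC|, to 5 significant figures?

60.491

The virtual corner opposite T is at (29.800, 54.900). Since A1 is tangent to ZQ there, VQ ⟂ ZQ and A1 meets CK tangentially, so VC is at right angles to CK, with radius 4.4, so the center V sits 4.4 in from both sides at V = (25.400, 50.500). That places the tangent points at Q = (29.800, 50.500) on ZQ and C = (25.400, 54.900) on CK. Then |TC| = |C − T| = 60.491.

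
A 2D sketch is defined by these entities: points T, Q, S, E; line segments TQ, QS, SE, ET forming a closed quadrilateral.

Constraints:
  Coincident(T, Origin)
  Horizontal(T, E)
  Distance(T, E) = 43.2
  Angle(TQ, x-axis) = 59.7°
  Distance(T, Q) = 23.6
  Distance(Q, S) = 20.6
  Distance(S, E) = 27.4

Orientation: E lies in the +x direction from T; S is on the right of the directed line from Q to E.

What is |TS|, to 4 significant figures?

15.80

Checks: |QS| = 20.60 ✓; |SE| = 27.40 ✓.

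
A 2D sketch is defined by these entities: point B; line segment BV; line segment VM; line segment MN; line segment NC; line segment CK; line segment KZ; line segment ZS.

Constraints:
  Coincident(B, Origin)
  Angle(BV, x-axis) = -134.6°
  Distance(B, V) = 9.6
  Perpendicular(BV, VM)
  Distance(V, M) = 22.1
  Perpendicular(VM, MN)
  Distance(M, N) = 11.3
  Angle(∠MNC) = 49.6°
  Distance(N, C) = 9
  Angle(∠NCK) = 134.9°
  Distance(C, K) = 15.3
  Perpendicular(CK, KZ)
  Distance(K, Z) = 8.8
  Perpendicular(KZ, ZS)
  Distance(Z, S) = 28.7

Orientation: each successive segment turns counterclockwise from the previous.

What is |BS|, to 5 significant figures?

26.483

The perpendicularity gives KZ at right angles to CK, so KZ runs at -49.100°; with |KZ| = 8.8, Z = (2.1508, -30.317). The perpendicularity gives ZS at right angles to KZ, so ZS runs at 40.900°; with |ZS| = 28.7, S = (23.844, -11.526). Then |BS| = |S − B| = 26.483.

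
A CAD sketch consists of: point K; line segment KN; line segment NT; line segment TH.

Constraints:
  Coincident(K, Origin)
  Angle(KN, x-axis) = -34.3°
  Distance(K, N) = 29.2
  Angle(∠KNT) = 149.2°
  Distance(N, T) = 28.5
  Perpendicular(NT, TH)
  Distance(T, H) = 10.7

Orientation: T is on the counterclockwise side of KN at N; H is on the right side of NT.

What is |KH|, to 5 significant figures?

59.405

K is at the origin; KN runs at -34.3° with length 29.2, so N = 29.2·(cos -34.3°, sin -34.3°) = (24.122, -16.455). ∠KNT = 149.2°, so NT runs at -34.3° + (180° − 149.2°) = -3.5000° from the x-axis; with |NT| = 28.5, T = N + 28.5·(cos -3.5000°, sin -3.5000°) = (52.569, -18.195). NT ⟂ TH; with |TH| = 10.7 on the right of NT, H = T + 10.7·(-0.061049, -0.99813) = (51.916, -28.875). Then |KH| = |H − K| = 59.405.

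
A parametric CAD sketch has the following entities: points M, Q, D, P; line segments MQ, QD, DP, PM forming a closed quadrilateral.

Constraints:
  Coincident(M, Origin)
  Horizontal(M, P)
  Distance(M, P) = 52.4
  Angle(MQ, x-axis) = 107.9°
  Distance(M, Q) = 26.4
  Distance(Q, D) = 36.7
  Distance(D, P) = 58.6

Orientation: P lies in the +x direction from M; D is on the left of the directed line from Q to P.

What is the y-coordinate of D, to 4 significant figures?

48.79

Checks: |MP| = 52.40 ✓; |MQ| = 26.40 ✓; |QD| = 36.70 ✓; |DP| = 58.60 ✓.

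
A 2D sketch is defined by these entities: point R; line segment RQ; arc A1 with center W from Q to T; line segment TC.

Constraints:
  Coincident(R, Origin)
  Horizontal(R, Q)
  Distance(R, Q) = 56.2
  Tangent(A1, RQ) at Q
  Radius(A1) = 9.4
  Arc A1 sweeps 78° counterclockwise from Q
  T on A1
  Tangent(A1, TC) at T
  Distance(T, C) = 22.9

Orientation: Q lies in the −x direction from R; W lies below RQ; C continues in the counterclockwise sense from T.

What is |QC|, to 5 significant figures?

32.947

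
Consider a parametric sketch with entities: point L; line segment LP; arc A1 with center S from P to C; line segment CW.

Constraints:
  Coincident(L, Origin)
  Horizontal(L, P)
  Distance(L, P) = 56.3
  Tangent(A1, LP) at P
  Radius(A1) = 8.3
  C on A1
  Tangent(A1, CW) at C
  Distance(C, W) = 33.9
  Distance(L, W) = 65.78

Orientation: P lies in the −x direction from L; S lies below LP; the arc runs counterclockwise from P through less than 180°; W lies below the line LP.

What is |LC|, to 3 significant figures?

64.9

Checks: L = (0.00, 0.00) ✓; |SC| = 8.300 ✓; ∠(SC, CW) = 90.00° ✓; |CW| = 33.90 ✓; |LW| = 65.78 ✓.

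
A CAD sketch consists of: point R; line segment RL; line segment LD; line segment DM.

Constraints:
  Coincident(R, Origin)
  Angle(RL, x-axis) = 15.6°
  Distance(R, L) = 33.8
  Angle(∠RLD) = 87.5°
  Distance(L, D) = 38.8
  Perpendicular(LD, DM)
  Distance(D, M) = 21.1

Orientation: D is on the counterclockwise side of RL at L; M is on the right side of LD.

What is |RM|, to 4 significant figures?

66.36

∠RLD = 87.5°, so LD runs at 15.6° + (180° − 87.5°) = 108.1° from the x-axis; with |LD| = 38.8, D = L + 38.8·(cos 108.1°, sin 108.1°) = (20.50, 45.97). LD ⟂ DM; with |DM| = 21.1 on the right of LD, M = D + 21.1·(0.9505, 0.3107) = (40.56, 52.52). Then |RM| = |M − R| = 66.36.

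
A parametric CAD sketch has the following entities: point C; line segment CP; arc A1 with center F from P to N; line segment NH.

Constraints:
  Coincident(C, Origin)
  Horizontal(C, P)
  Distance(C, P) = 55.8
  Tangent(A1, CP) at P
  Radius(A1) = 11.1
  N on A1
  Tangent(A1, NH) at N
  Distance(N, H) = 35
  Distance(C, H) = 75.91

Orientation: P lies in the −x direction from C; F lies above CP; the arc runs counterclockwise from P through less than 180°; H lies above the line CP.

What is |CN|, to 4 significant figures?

48.09

C is at the origin; CP is horizontal with |CP| = 55.8 and P on the −x side, so P = (-55.80, 0.000). A1 meets CP tangentially, so FP is at right angles to CP, so F = P + (0, 11.1) = (-55.80, 11.10). Since FN ⟂ NH (tangency), |FH| = √(11.1² + 35.0²) = 36.72 regardless of where N sits on A1. So H lies on both circle(C, 75.91) and circle(F, 36.72); the above-CP intersection is H = (-59.07, 47.67). N is the foot of the tangent from H: N = (-45.56, 15.39).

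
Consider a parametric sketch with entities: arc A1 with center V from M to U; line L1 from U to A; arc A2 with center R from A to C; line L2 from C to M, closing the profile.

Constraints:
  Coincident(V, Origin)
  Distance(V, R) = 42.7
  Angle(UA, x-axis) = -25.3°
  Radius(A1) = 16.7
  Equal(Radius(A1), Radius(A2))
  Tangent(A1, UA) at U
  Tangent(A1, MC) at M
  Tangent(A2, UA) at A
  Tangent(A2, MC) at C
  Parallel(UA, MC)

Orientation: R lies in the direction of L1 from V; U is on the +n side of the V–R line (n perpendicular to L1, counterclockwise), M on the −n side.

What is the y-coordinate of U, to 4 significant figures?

15.10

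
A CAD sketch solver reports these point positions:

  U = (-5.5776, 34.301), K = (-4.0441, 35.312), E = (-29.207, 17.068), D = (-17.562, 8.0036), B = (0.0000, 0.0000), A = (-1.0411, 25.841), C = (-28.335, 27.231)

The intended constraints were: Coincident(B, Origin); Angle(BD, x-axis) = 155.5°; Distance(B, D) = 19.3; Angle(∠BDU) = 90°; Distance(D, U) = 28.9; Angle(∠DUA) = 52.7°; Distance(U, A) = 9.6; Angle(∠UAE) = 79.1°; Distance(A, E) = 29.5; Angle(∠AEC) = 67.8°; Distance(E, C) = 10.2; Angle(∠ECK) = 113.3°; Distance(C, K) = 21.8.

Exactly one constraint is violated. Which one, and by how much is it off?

Distance(C, K) = 21.8 — off by 3.80.

B = (0.00, 0.00) ✓; BD at 155.5° ✓; |BD| = 19.30 ✓; ∠BDU = 90.00° ✓; |DU| = 28.90 ✓; ∠DUA = 52.70° ✓; |UA| = 9.600 ✓; ∠UAE = 79.10° ✓; |AE| = 29.50 ✓; ∠AEC = 67.80° ✓; |EC| = 10.20 ✓; ∠ECK = 113.3° ✓; |CK| = 25.60 ✗.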